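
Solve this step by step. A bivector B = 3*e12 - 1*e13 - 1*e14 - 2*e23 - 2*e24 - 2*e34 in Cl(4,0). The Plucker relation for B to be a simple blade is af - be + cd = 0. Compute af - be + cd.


Plucker relation: af - be + cd
a*f = 3*(-2) = -6
b*e = (-1)*(-2) = 2
c*d = (-1)*(-2) = 2
af - be + cd = -6 - 2 + 2
= -6


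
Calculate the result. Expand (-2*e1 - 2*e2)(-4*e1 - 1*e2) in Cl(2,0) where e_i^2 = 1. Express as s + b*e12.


Expand: (-2*e1 - 2*e2)(-4*e1 - 1*e2)
= (-2)*(-4)*e1e1 + (-2)*(-1)*e1e2 + (-2)*(-4)*e2e1 + (-2)*(-1)*e2e2
Using e1^2 = e2^2 = 1, e2e1 = -e1e2:
Scalar part s = (-2)*(-4) + (-2)*(-1) = 8 + 2 = 10
Bivector part b = (-2)*(-1) - (-2)*(-4) = 2 - 8 = -6
uv = 10 - 6*e12


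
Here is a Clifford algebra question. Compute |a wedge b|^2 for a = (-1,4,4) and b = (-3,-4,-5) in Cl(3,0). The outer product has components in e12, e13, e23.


a wedge b = (a1*b2 - a2*b1)*e12 + (a1*b3 - a3*b1)*e13 + (a2*b3 - a3*b2)*e23
e12 coeff: (-1)*(-4) - 4*(-3) = 4 - (-12) = 16
e13 coeff: (-1)*(-5) - 4*(-3) = 5 - (-12) = 17
e23 coeff: 4*(-5) - 4*(-4) = -20 - (-16) = -4
|a wedge b|^2 = 16^2 + 17^2 + (-4)^2
= 256 + 289 + 16
= 561


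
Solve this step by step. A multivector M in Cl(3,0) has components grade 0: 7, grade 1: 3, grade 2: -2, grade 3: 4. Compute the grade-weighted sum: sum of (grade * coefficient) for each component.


Grade-weighted sum = sum of grade_k * coefficient_k
0*7 = 0
1*3 = 3
2*(-2) = -4
3*4 = 12
Total = 0 + 3 + (-4) + 12 = 11


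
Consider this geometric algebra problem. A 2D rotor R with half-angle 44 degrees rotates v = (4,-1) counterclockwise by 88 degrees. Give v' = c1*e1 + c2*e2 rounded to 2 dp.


Rotor R = cos(44deg) - sin(44deg)*e12
Rotation angle theta = 2 * 44 = 88 degrees
v' = R*v*~R rotates v by theta.
cos(88deg) = 0.0349, sin(88deg) = 0.9994
v'_1 = 4*cos(88deg) - (-1)*sin(88deg)
= 4*0.0349 - (-1)*0.9994
= 1.14
v'_2 = 4*sin(88deg) + (-1)*cos(88deg)
= 4*0.9994 + (-1)*0.0349
= 3.96
v' = 1.14*e1 + 3.96*e2


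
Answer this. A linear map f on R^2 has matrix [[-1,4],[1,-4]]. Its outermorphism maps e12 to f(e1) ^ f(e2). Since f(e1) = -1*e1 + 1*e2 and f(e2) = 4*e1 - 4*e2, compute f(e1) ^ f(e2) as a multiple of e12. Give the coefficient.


The outermorphism of a linear map f sends e1^e2 to f(e1)^f(e2).
f(e1) = -1*e1 + 1*e2
f(e2) = 4*e1 - 4*e2
f(e1) ^ f(e2) = (-1*e1 + 1*e2) ^ (4*e1 - 4*e2)
= (-1)*(-4)*e12 + 1*4*e21
= (4 - 4)*e12
= 0*e12
Coefficient = 0


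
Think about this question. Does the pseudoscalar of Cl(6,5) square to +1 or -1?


The pseudoscalar I = e1...e_n (product of all n generators) of Cl(p,q) satisfies I^2 = (-1)^(q + n(n-1)/2).
p = 6, q = 5, n = p + q = 11
n(n-1)/2 = 11 * 10 / 2 = 55
Exponent = q + n(n-1)/2 = 5 + 55 = 60
I^2 = (-1)^60 = +1


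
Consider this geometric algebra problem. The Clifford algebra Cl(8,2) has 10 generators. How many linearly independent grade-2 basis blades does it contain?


Number of grade-k basis blades in Cl(p,q) with n = p + q is C(n, k).
n = 8 + 2 = 10
C(10, 2) = 10! / (2! * 8!)
= 3628800 / (2 * 40320)
= 45


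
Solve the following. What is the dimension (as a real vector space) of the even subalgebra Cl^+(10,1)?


Even subalgebra dimension = 2^(n-1)
n = 10 + 1 = 11
2^(11 - 1) = 2^10 = 1024
Verification: sum of C(11,k) for even k = 1 + 55 + 330 + 462 + 165 + 11 = 1024
Result = 1024


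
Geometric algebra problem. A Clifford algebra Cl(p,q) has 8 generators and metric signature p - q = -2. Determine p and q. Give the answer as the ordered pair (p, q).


We need p + q = 8 and p - q = -2.
Adding: 2p = 8 + (-2) = 6, so p = 3.
Then q = 8 - 3 = 5.
(p, q) = (3, 5)


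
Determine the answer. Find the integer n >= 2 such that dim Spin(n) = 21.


dim Spin(n) = dim so(n) = n(n-1)/2.
Solve n(n-1)/2 = 21, i.e. n^2 - n - 42 = 0.
Discriminant = 1 + 8*21 = 169
n = (1 + sqrt(169))/2 = (1 + 13)/2 = 7


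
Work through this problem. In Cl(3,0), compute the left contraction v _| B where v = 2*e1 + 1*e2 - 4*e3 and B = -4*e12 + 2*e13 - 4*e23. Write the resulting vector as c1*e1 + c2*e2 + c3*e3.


Left contraction v _| B = <vB>_1 (grade-1 part of the geometric product vB).
Using e1_|e12 = e2, e2_|e12 = -e1, e1_|e13 = e3, e3_|e13 = -e1, e2_|e23 = e3, e3_|e23 = -e2:
e1 coeff: -v2*b12 - v3*b13 = -(1)*(-4) - (-4)*(2) = 12
e2 coeff: v1*b12 - v3*b23 = (2)*(-4) - (-4)*(-4) = -24
e3 coeff: v1*b13 + v2*b23 = (2)*(2) + (1)*(-4) = 0
v _| B = 12*e1 - 24*e2 + 0*e3


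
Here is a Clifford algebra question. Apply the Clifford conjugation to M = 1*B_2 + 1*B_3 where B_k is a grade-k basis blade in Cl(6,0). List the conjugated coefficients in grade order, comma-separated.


Clifford conjugate sign for grade k: (-1)^(k(k+1)/2)
Grade 2: (-1)^(2*3/2) = (-1)^3 = -1, coeff 1 -> -1
Grade 3: (-1)^(3*4/2) = (-1)^6 = 1, coeff 1 -> 1
Conjugated coefficients: -1, 1


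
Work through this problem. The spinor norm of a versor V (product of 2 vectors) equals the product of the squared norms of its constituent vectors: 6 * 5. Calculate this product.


Spinor norm N(V) = |v1|^2 * |v2|^2 * ... * |v2|^2
= 6 * 5
Running product: 6, 30
N(V) = 30


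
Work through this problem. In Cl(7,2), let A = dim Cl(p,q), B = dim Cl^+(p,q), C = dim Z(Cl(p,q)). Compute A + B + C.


n = 7 + 2 = 9
Total dim = 2^9 = 512
Even subalgebra dim = 2^8 = 256
n is odd, so center dim = 2
Sum = 512 + 256 + 2 = 770


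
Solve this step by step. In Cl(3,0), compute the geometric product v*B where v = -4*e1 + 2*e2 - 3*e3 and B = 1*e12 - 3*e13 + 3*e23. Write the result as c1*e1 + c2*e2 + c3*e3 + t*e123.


vB has grade-1 (vector) and grade-3 (trivector) parts: vB = (v _| B) + (v ^ B).
Vector part <vB>_1:
  e1: -v2*b12 - v3*b13 = -(2)*(1) - (-3)*(-3) = -11
  e2: v1*b12 - v3*b23 = (-4)*(1) - (-3)*(3) = 5
  e3: v1*b13 + v2*b23 = (-4)*(-3) + (2)*(3) = 18
Trivector part <vB>_3:
  e123: v1*b23 - v2*b13 + v3*b12 = (-4)*(3) - (2)*(-3) + (-3)*(1) = -9
vB = -11*e1 + 5*e2 + 18*e3 - 9*e123


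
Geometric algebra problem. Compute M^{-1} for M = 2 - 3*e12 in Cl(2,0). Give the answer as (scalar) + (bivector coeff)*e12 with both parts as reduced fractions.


M = 2 - 3*e12, where e12^2 = -1.
Since M commutes with its reverse ~M = a - b*e12, M * ~M = a^2 - b^2*e12^2 = a^2 + b^2.
So M^{-1} = ~M / (a^2 + b^2) = (a - b*e12)/(a^2 + b^2).
a^2 + b^2 = 4 + 9 = 13
Scalar part = 2/13 = 2/13
Bivector coeff = 3/13 = 3/13
M^{-1} = 2/13 + 3/13*e12


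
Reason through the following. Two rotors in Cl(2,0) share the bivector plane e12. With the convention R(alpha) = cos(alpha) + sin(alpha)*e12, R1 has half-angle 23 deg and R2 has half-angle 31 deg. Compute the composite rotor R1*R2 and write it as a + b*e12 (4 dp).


Same-plane rotors commute and their half-angles add:
R1*R2 = cos(a1 + a2) + sin(a1 + a2)*e12.
a1 + a2 = 23 + 31 = 54 deg
cos(54 deg) = 0.5878
sin(54 deg) = 0.8090
R1*R2 = 0.5878 + 0.8090*e12


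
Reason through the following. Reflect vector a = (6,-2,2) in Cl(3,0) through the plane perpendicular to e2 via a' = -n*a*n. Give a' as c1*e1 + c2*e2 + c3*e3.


Reflection formula: a' = -n*a*n, with n = e2 (unit vector, n^2 = 1).
For reflection through hyperplane perp to e2:
The component along e2 flips sign, others stay.
a = (6, -2, 2)
a' = (6, 2, 2)
a' = 6*e1 + 2*e2 + 2*e3


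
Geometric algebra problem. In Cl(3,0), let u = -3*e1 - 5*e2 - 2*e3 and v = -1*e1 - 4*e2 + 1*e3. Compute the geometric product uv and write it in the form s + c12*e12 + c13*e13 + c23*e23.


In Cl(3,0): e_i^2 = 1, e_ie_j = -e_je_i for i != j.
Scalar part = u . v = (-3)*(-1) + (-5)*(-4) + (-2)*1
= 3 + 20 + (-2) = 21
e12 coeff = (-3)*(-4) - (-5)*(-1) = 12 - 5 = 7
e13 coeff = (-3)*1 - (-2)*(-1) = -3 - 2 = -5
e23 coeff = (-5)*1 - (-2)*(-4) = -5 - 8 = -13
uv = 21 + 7*e12 - 5*e13 - 13*e23


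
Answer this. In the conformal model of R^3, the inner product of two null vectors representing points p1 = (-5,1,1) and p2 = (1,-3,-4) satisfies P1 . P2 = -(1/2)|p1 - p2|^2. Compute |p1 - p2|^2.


p1 - p2 = (-6, 4, 5)
|p1 - p2|^2 = (-6)^2 + 4^2 + 5^2
= 36 + 16 + 25
= 77


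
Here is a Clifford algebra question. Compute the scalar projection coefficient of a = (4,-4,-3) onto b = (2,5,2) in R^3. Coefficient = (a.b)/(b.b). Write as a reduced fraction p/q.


Projection coefficient = (a . b) / (b . b)
a . b = 4*2 + (-4)*5 + (-3)*2
= 8 + (-20) + (-6) = -18
b . b = 2^2 + 5^2 + 2^2
= 4 + 25 + 4 = 33
Coefficient = -18/33
In lowest terms: -6/11


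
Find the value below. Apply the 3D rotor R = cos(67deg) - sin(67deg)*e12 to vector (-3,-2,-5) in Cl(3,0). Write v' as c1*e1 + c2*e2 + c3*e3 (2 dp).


Rotor R = cos(67deg) - sin(67deg)*e12
Rotation angle theta = 2 * 67 = 134 degrees in the e12 plane (e1 -> e2).
The component perpendicular to the plane (e3) is invariant: v'_3 = v3 = -5.00
cos(134deg) = -0.6947, sin(134deg) = 0.7193
v'_1 = v1*cos(theta) - v2*sin(theta) = -3*(-0.6947) - (-2)*0.7193 = 3.52
v'_2 = v1*sin(theta) + v2*cos(theta) = -3*0.7193 + (-2)*(-0.6947) = -0.77
v' = 3.52*e1 - 0.77*e2 - 5.00*e3


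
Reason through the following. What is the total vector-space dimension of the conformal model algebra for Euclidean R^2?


The conformal model of R^2 uses Cl(3,1): the 2 Euclidean generators plus two extra orthogonal generators e+ (e+^2 = +1) and e- (e-^2 = -1), from which the null vectors e0, einf are built.
Number of generators m = 2 + 2 = 4.
dim Cl(p,q) = 2^m = 2^4 = 16


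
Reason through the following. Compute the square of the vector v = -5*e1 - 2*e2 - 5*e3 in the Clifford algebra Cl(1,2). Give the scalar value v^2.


v^2 = sum of c_i^2 * e_i^2
Positive signature terms (e_i^2 = +1): (-5)^2 = 25
Negative signature terms (e_j^2 = -1): (-2)^2 + (-5)^2 = 29
v^2 = 25 - 29 = -4


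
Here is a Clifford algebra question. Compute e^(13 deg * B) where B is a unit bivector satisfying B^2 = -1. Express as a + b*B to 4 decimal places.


For a unit bivector B with B^2 = -1, the exponential series gives
e^(theta*B) = cos(theta) + sin(theta)*B (the GA analogue of Euler's formula).
theta = 13 degrees = 0.226893 rad
cos(13 deg) = 0.9744
sin(13 deg) = 0.2250
exp(theta*B) = 0.9744 + 0.2250*B


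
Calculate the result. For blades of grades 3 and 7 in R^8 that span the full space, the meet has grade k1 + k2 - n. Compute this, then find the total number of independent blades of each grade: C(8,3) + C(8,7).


Meet grade = grade(A) + grade(B) - n
= 3 + 7 - 8 = 2
C(8,3) = 56
C(8,7) = 8
dim_A + dim_B = 56 + 8 = 64


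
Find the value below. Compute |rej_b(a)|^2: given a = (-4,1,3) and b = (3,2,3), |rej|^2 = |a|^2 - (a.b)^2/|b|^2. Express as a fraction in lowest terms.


|a|^2 = (-4)^2 + 1^2 + 3^2 = 26
|b|^2 = 3^2 + 2^2 + 3^2 = 22
a . b = (-4)*3 + 1*2 + 3*3 = -1
(a.b)^2 = (-1)^2 = 1
|rej|^2 = 26 - 1/22
= (572 - 1)/22
= 571/22
In lowest terms: 571/22


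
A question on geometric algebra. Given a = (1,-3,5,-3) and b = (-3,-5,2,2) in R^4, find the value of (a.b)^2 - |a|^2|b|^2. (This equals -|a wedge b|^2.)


a . b = 1*(-3) + (-3)*(-5) + 5*2 + (-3)*2
= -3 + 15 + 10 + (-6) = 16
|a|^2 = 1^2 + (-3)^2 + 5^2 + (-3)^2 = 44
|b|^2 = (-3)^2 + (-5)^2 + 2^2 + 2^2 = 42
(a.b)^2 = 16^2 = 256
|a|^2 * |b|^2 = 44 * 42 = 1848
Result = 256 - 1848 = -1592


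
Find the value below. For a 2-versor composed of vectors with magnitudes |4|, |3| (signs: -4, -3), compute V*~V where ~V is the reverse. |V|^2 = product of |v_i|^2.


Each vector v_i has |v_i|^2 = s_i^2
Squared scales: (-4)^2 = 16, (-3)^2 = 9
|V|^2 = 16 * 9
= 144


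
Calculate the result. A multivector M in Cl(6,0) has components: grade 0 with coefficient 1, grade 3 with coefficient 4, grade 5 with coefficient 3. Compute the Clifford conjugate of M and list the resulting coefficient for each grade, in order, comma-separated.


Clifford conjugate sign for grade k: (-1)^(k(k+1)/2)
Grade 0: (-1)^(0*1/2) = (-1)^0 = 1, coeff 1 -> 1
Grade 3: (-1)^(3*4/2) = (-1)^6 = 1, coeff 4 -> 4
Grade 5: (-1)^(5*6/2) = (-1)^15 = -1, coeff 3 -> -3
Conjugated coefficients: 1, 4, -3


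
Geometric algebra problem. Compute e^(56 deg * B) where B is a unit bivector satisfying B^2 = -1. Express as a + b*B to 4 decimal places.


For a unit bivector B with B^2 = -1, the exponential series gives
e^(theta*B) = cos(theta) + sin(theta)*B (the GA analogue of Euler's formula).
theta = 56 degrees = 0.977384 rad
cos(56 deg) = 0.5592
sin(56 deg) = 0.8290
exp(theta*B) = 0.5592 + 0.8290*B


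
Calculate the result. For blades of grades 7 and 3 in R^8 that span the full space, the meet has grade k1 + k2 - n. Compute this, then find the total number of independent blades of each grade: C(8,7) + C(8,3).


Meet grade = grade(A) + grade(B) - n
= 7 + 3 - 8 = 2
C(8,7) = 8
C(8,3) = 56
dim_A + dim_B = 8 + 56 = 64


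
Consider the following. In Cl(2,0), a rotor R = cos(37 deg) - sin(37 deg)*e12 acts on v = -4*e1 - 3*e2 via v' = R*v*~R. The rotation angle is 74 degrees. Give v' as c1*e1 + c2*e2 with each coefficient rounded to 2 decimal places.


Rotor R = cos(37deg) - sin(37deg)*e12
Rotation angle theta = 2 * 37 = 74 degrees
v' = R*v*~R rotates v by theta.
cos(74deg) = 0.2756, sin(74deg) = 0.9613
v'_1 = -4*cos(74deg) - (-3)*sin(74deg)
= -4*0.2756 - (-3)*0.9613
= 1.78
v'_2 = -4*sin(74deg) + (-3)*cos(74deg)
= -4*0.9613 + (-3)*0.2756
= -4.67
v' = 1.78*e1 - 4.67*e2


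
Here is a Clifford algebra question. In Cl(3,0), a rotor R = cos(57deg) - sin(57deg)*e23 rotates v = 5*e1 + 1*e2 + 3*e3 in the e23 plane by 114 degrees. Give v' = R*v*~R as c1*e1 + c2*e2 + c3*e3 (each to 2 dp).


Rotor R = cos(57deg) - sin(57deg)*e23
Rotation angle theta = 2 * 57 = 114 degrees in the e23 plane (e2 -> e3).
The component perpendicular to the plane (e1) is invariant: v'_1 = v1 = 5.00
cos(114deg) = -0.4067, sin(114deg) = 0.9135
v'_2 = v2*cos(theta) - v3*sin(theta) = 1*(-0.4067) - 3*0.9135 = -3.15
v'_3 = v2*sin(theta) + v3*cos(theta) = 1*0.9135 + 3*(-0.4067) = -0.31
v' = 5.00*e1 - 3.15*e2 - 0.31*e3


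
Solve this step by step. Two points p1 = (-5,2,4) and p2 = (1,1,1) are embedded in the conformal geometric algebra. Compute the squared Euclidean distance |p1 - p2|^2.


p1 - p2 = (-6, 1, 3)
|p1 - p2|^2 = (-6)^2 + 1^2 + 3^2
= 36 + 1 + 9
= 46


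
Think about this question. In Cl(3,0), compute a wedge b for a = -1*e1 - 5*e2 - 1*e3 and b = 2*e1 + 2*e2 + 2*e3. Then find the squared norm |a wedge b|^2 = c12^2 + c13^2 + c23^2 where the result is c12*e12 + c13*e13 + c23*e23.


a wedge b = (a1*b2 - a2*b1)*e12 + (a1*b3 - a3*b1)*e13 + (a2*b3 - a3*b2)*e23
e12 coeff: (-1)*2 - (-5)*2 = -2 - (-10) = 8
e13 coeff: (-1)*2 - (-1)*2 = -2 - (-2) = 0
e23 coeff: (-5)*2 - (-1)*2 = -10 - (-2) = -8
|a wedge b|^2 = 8^2 + 0^2 + (-8)^2
= 64 + 0 + 64
= 128


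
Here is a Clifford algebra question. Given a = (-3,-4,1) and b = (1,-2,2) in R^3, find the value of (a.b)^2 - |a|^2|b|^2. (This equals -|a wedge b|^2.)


a . b = (-3)*1 + (-4)*(-2) + 1*2
= -3 + 8 + 2 = 7
|a|^2 = (-3)^2 + (-4)^2 + 1^2 = 26
|b|^2 = 1^2 + (-2)^2 + 2^2 = 9
(a.b)^2 = 7^2 = 49
|a|^2 * |b|^2 = 26 * 9 = 234
Result = 49 - 234 = -185


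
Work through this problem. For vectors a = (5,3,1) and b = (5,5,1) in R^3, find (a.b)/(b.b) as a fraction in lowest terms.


Projection coefficient = (a . b) / (b . b)
a . b = 5*5 + 3*5 + 1*1
= 25 + 15 + 1 = 41
b . b = 5^2 + 5^2 + 1^2
= 25 + 25 + 1 = 51
Coefficient = 41/51
In lowest terms: 41/51


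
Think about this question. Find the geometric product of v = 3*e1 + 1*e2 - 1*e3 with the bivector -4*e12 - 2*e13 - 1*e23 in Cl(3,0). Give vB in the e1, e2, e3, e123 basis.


vB has grade-1 (vector) and grade-3 (trivector) parts: vB = (v _| B) + (v ^ B).
Vector part <vB>_1:
  e1: -v2*b12 - v3*b13 = -(1)*(-4) - (-1)*(-2) = 2
  e2: v1*b12 - v3*b23 = (3)*(-4) - (-1)*(-1) = -13
  e3: v1*b13 + v2*b23 = (3)*(-2) + (1)*(-1) = -7
Trivector part <vB>_3:
  e123: v1*b23 - v2*b13 + v3*b12 = (3)*(-1) - (1)*(-2) + (-1)*(-4) = 3
vB = 2*e1 - 13*e2 - 7*e3 + 3*e123


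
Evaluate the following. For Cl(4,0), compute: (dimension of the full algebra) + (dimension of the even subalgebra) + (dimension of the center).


n = 4 + 0 = 4
Total dim = 2^4 = 16
Even subalgebra dim = 2^3 = 8
n is even, so center dim = 1
Sum = 16 + 8 + 1 = 25


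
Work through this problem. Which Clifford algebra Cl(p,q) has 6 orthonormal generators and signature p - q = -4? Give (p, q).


We need p + q = 6 and p - q = -4.
Adding: 2p = 6 + (-4) = 2, so p = 1.
Then q = 6 - 1 = 5.
(p, q) = (1, 5)


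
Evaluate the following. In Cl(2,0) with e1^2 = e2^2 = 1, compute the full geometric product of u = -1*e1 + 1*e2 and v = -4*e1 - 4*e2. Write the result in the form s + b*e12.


Expand: (-1*e1 + 1*e2)(-4*e1 - 4*e2)
= (-1)*(-4)*e1e1 + (-1)*(-4)*e1e2 + 1*(-4)*e2e1 + 1*(-4)*e2e2
Using e1^2 = e2^2 = 1, e2e1 = -e1e2:
Scalar part s = (-1)*(-4) + 1*(-4) = 4 + (-4) = 0
Bivector part b = (-1)*(-4) - 1*(-4) = 4 - (-4) = 8
uv = 0 + 8*e12


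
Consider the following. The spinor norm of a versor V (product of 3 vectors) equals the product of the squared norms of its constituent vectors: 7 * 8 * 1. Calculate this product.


Spinor norm N(V) = |v1|^2 * |v2|^2 * ... * |v3|^2
= 7 * 8 * 1
Running product: 7, 56, 56
N(V) = 56


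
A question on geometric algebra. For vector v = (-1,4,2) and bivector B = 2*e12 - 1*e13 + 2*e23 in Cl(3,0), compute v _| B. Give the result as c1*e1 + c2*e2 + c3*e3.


Left contraction v _| B = <vB>_1 (grade-1 part of the geometric product vB).
Using e1_|e12 = e2, e2_|e12 = -e1, e1_|e13 = e3, e3_|e13 = -e1, e2_|e23 = e3, e3_|e23 = -e2:
e1 coeff: -v2*b12 - v3*b13 = -(4)*(2) - (2)*(-1) = -6
e2 coeff: v1*b12 - v3*b23 = (-1)*(2) - (2)*(2) = -6
e3 coeff: v1*b13 + v2*b23 = (-1)*(-1) + (4)*(2) = 9
v _| B = -6*e1 - 6*e2 + 9*e3


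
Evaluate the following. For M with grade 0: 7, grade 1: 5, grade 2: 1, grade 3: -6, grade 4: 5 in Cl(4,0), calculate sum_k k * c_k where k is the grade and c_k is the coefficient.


Grade-weighted sum = sum of grade_k * coefficient_k
0*7 = 0
1*5 = 5
2*1 = 2
3*(-6) = -18
4*5 = 20
Total = 0 + 5 + 2 + (-18) + 20 = 9


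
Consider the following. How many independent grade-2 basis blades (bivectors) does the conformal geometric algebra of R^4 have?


The conformal model of R^4 uses Cl(5,1) with m = 4 + 2 = 6 generators.
Number of grade-2 blades = C(m, 2) = C(6, 2)
= 6*5/2 = 15


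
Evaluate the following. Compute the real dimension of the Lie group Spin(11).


Spin(n) double-covers SO(n); both have Lie algebra so(n) of dimension n(n-1)/2.
n = 11
n(n-1) = 11 * 10 = 110
dim Spin(11) = 110/2 = 55


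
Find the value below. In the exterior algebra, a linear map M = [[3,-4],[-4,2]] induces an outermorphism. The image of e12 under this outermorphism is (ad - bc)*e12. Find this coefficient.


The outermorphism of a linear map f sends e1^e2 to f(e1)^f(e2).
f(e1) = 3*e1 - 4*e2
f(e2) = -4*e1 + 2*e2
f(e1) ^ f(e2) = (3*e1 - 4*e2) ^ (-4*e1 + 2*e2)
= 3*2*e12 + (-4)*(-4)*e21
= (6 - 16)*e12
= -10*e12
Coefficient = -10


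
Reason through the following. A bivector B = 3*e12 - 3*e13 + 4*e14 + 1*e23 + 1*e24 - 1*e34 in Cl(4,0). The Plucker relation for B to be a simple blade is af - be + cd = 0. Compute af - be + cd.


Plucker relation: af - be + cd
a*f = 3*(-1) = -3
b*e = (-3)*1 = -3
c*d = 4*1 = 4
af - be + cd = -3 - (-3) + 4
= 4


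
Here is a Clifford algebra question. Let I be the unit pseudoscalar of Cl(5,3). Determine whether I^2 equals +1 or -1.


The pseudoscalar I = e1...e_n (product of all n generators) of Cl(p,q) satisfies I^2 = (-1)^(q + n(n-1)/2).
p = 5, q = 3, n = p + q = 8
n(n-1)/2 = 8 * 7 / 2 = 28
Exponent = q + n(n-1)/2 = 3 + 28 = 31
I^2 = (-1)^31 = -1


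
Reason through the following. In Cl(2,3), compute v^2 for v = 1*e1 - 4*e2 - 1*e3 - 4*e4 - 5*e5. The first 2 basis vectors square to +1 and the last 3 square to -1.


v^2 = sum of c_i^2 * e_i^2
Positive signature terms (e_i^2 = +1): 1^2 + (-4)^2 = 17
Negative signature terms (e_j^2 = -1): (-1)^2 + (-4)^2 + (-5)^2 = 42
v^2 = 17 - 42 = -25


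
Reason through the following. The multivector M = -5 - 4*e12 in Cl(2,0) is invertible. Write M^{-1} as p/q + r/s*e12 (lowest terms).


M = -5 - 4*e12, where e12^2 = -1.
Since M commutes with its reverse ~M = a - b*e12, M * ~M = a^2 - b^2*e12^2 = a^2 + b^2.
So M^{-1} = ~M / (a^2 + b^2) = (a - b*e12)/(a^2 + b^2).
a^2 + b^2 = 25 + 16 = 41
Scalar part = -5/41 = -5/41
Bivector coeff = 4/41 = 4/41
M^{-1} = -5/41 + 4/41*e12


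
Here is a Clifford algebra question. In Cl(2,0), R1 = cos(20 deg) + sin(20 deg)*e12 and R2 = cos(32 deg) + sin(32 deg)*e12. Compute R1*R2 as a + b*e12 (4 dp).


Same-plane rotors commute and their half-angles add:
R1*R2 = cos(a1 + a2) + sin(a1 + a2)*e12.
a1 + a2 = 20 + 32 = 52 deg
cos(52 deg) = 0.6157
sin(52 deg) = 0.7880
R1*R2 = 0.6157 + 0.7880*e12


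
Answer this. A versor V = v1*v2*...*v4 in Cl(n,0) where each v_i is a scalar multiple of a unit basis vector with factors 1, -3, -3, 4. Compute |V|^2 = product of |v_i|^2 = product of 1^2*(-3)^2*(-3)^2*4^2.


Each vector v_i has |v_i|^2 = s_i^2
Squared scales: 1^2 = 1, (-3)^2 = 9, (-3)^2 = 9, 4^2 = 16
|V|^2 = 1 * 9 * 9 * 16
= 1296


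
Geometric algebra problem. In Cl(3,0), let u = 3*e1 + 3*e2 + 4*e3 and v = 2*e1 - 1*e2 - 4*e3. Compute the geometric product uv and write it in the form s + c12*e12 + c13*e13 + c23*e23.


In Cl(3,0): e_i^2 = 1, e_ie_j = -e_je_i for i != j.
Scalar part = u . v = 3*2 + 3*(-1) + 4*(-4)
= 6 + (-3) + (-16) = -13
e12 coeff = 3*(-1) - 3*2 = -3 - 6 = -9
e13 coeff = 3*(-4) - 4*2 = -12 - 8 = -20
e23 coeff = 3*(-4) - 4*(-1) = -12 - (-4) = -8
uv = -13 - 9*e12 - 20*e13 - 8*e23


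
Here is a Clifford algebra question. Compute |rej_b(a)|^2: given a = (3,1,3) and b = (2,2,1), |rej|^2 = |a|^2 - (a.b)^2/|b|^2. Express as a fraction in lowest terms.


|a|^2 = 3^2 + 1^2 + 3^2 = 19
|b|^2 = 2^2 + 2^2 + 1^2 = 9
a . b = 3*2 + 1*2 + 3*1 = 11
(a.b)^2 = 11^2 = 121
|rej|^2 = 19 - 121/9
= (171 - 121)/9
= 50/9
In lowest terms: 50/9


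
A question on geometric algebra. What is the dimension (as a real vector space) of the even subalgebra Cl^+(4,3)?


Even subalgebra dimension = 2^(n-1)
n = 4 + 3 = 7
2^(7 - 1) = 2^6 = 64
Verification: sum of C(7,k) for even k = 1 + 21 + 35 + 7 = 64
Result = 64


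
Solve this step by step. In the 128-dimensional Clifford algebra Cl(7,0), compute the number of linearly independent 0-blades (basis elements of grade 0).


Number of grade-k basis blades in Cl(p,q) with n = p + q is C(n, k).
n = 7 + 0 = 7
C(7, 0) = 7! / (0! * 7!)
= 5040 / (1 * 5040)
= 1


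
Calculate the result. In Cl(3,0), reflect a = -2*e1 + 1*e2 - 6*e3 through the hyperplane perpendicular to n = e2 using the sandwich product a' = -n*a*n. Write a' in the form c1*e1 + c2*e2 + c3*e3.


Reflection formula: a' = -n*a*n, with n = e2 (unit vector, n^2 = 1).
For reflection through hyperplane perp to e2:
The component along e2 flips sign, others stay.
a = (-2, 1, -6)
a' = (-2, -1, -6)
a' = -2*e1 - 1*e2 - 6*e3


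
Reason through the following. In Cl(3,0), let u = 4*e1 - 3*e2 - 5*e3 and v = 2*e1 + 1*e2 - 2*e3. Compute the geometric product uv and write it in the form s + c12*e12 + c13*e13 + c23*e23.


In Cl(3,0): e_i^2 = 1, e_ie_j = -e_je_i for i != j.
Scalar part = u . v = 4*2 + (-3)*1 + (-5)*(-2)
= 8 + (-3) + 10 = 15
e12 coeff = 4*1 - (-3)*2 = 4 - (-6) = 10
e13 coeff = 4*(-2) - (-5)*2 = -8 - (-10) = 2
e23 coeff = (-3)*(-2) - (-5)*1 = 6 - (-5) = 11
uv = 15 + 10*e12 + 2*e13 + 11*e23


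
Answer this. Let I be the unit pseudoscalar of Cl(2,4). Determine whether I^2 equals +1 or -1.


The pseudoscalar I = e1...e_n (product of all n generators) of Cl(p,q) satisfies I^2 = (-1)^(q + n(n-1)/2).
p = 2, q = 4, n = p + q = 6
n(n-1)/2 = 6 * 5 / 2 = 15
Exponent = q + n(n-1)/2 = 4 + 15 = 19
I^2 = (-1)^19 = -1


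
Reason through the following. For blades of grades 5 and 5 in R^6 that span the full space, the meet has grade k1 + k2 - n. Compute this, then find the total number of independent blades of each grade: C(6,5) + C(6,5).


Meet grade = grade(A) + grade(B) - n
= 5 + 5 - 6 = 4
C(6,5) = 6
C(6,5) = 6
dim_A + dim_B = 6 + 6 = 12


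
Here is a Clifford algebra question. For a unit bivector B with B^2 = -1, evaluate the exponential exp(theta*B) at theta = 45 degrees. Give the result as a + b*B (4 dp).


For a unit bivector B with B^2 = -1, the exponential series gives
e^(theta*B) = cos(theta) + sin(theta)*B (the GA analogue of Euler's formula).
theta = 45 degrees = 0.785398 rad
cos(45 deg) = 0.7071
sin(45 deg) = 0.7071
exp(theta*B) = 0.7071 + 0.7071*B


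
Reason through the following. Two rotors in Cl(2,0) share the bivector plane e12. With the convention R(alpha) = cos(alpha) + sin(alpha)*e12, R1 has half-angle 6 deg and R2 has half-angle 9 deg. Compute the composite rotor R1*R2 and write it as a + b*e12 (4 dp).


Same-plane rotors commute and their half-angles add:
R1*R2 = cos(a1 + a2) + sin(a1 + a2)*e12.
a1 + a2 = 6 + 9 = 15 deg
cos(15 deg) = 0.9659
sin(15 deg) = 0.2588
R1*R2 = 0.9659 + 0.2588*e12


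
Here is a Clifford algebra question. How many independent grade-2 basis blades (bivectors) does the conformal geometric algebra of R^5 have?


The conformal model of R^5 uses Cl(6,1) with m = 5 + 2 = 7 generators.
Number of grade-2 blades = C(m, 2) = C(7, 2)
= 7*6/2 = 21


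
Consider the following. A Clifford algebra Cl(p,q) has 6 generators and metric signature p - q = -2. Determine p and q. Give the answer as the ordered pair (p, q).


We need p + q = 6 and p - q = -2.
Adding: 2p = 6 + (-2) = 4, so p = 2.
Then q = 6 - 2 = 4.
(p, q) = (2, 4)


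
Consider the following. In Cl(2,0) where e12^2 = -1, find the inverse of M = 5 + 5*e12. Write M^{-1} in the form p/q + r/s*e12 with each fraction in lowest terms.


M = 5 + 5*e12, where e12^2 = -1.
Since M commutes with its reverse ~M = a - b*e12, M * ~M = a^2 - b^2*e12^2 = a^2 + b^2.
So M^{-1} = ~M / (a^2 + b^2) = (a - b*e12)/(a^2 + b^2).
a^2 + b^2 = 25 + 25 = 50
Scalar part = 5/50 = 1/10
Bivector coeff = -5/50 = -1/10
M^{-1} = 1/10 - 1/10*e12


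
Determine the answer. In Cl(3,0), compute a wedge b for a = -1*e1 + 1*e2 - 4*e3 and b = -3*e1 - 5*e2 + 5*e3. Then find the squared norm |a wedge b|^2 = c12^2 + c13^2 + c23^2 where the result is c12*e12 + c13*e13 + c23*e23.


a wedge b = (a1*b2 - a2*b1)*e12 + (a1*b3 - a3*b1)*e13 + (a2*b3 - a3*b2)*e23
e12 coeff: (-1)*(-5) - 1*(-3) = 5 - (-3) = 8
e13 coeff: (-1)*5 - (-4)*(-3) = -5 - 12 = -17
e23 coeff: 1*5 - (-4)*(-5) = 5 - 20 = -15
|a wedge b|^2 = 8^2 + (-17)^2 + (-15)^2
= 64 + 289 + 225
= 578


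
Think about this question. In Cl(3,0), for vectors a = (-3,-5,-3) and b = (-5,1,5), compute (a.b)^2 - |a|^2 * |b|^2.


a . b = (-3)*(-5) + (-5)*1 + (-3)*5
= 15 + (-5) + (-15) = -5
|a|^2 = (-3)^2 + (-5)^2 + (-3)^2 = 43
|b|^2 = (-5)^2 + 1^2 + 5^2 = 51
(a.b)^2 = (-5)^2 = 25
|a|^2 * |b|^2 = 43 * 51 = 2193
Result = 25 - 2193 = -2168


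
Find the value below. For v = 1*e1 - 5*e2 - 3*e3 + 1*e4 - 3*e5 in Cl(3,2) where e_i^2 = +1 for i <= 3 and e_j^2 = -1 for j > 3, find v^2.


v^2 = sum of c_i^2 * e_i^2
Positive signature terms (e_i^2 = +1): 1^2 + (-5)^2 + (-3)^2 = 35
Negative signature terms (e_j^2 = -1): 1^2 + (-3)^2 = 10
v^2 = 35 - 10 = 25


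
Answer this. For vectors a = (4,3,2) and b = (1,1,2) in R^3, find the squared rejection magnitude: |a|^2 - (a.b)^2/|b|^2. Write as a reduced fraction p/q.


|a|^2 = 4^2 + 3^2 + 2^2 = 29
|b|^2 = 1^2 + 1^2 + 2^2 = 6
a . b = 4*1 + 3*1 + 2*2 = 11
(a.b)^2 = 11^2 = 121
|rej|^2 = 29 - 121/6
= (174 - 121)/6
= 53/6
In lowest terms: 53/6


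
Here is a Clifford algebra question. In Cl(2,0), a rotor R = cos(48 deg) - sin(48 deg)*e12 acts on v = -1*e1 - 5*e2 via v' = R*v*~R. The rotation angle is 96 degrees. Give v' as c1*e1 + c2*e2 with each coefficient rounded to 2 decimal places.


Rotor R = cos(48deg) - sin(48deg)*e12
Rotation angle theta = 2 * 48 = 96 degrees
v' = R*v*~R rotates v by theta.
cos(96deg) = -0.1045, sin(96deg) = 0.9945
v'_1 = -1*cos(96deg) - (-5)*sin(96deg)
= -1*(-0.1045) - (-5)*0.9945
= 5.08
v'_2 = -1*sin(96deg) + (-5)*cos(96deg)
= -1*0.9945 + (-5)*(-0.1045)
= -0.47
v' = 5.08*e1 - 0.47*e2


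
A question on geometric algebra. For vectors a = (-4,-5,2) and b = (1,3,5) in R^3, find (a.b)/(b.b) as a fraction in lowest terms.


Projection coefficient = (a . b) / (b . b)
a . b = (-4)*1 + (-5)*3 + 2*5
= -4 + (-15) + 10 = -9
b . b = 1^2 + 3^2 + 5^2
= 1 + 9 + 25 = 35
Coefficient = -9/35
In lowest terms: -9/35


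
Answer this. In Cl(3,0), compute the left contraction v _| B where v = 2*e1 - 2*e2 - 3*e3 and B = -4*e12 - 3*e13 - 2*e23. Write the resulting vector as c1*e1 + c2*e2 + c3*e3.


Left contraction v _| B = <vB>_1 (grade-1 part of the geometric product vB).
Using e1_|e12 = e2, e2_|e12 = -e1, e1_|e13 = e3, e3_|e13 = -e1, e2_|e23 = e3, e3_|e23 = -e2:
e1 coeff: -v2*b12 - v3*b13 = -(-2)*(-4) - (-3)*(-3) = -17
e2 coeff: v1*b12 - v3*b23 = (2)*(-4) - (-3)*(-2) = -14
e3 coeff: v1*b13 + v2*b23 = (2)*(-3) + (-2)*(-2) = -2
v _| B = -17*e1 - 14*e2 - 2*e3


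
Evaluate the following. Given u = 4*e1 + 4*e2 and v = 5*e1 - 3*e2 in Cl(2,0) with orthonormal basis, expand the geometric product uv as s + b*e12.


Expand: (4*e1 + 4*e2)(5*e1 - 3*e2)
= 4*5*e1e1 + 4*(-3)*e1e2 + 4*5*e2e1 + 4*(-3)*e2e2
Using e1^2 = e2^2 = 1, e2e1 = -e1e2:
Scalar part s = 4*5 + 4*(-3) = 20 + (-12) = 8
Bivector part b = 4*(-3) - 4*5 = -12 - 20 = -32
uv = 8 - 32*e12


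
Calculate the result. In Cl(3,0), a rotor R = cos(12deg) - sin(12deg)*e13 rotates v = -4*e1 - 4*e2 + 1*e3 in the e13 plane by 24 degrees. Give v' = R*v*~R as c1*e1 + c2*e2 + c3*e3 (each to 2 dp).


Rotor R = cos(12deg) - sin(12deg)*e13
Rotation angle theta = 2 * 12 = 24 degrees in the e13 plane (e1 -> e3).
The component perpendicular to the plane (e2) is invariant: v'_2 = v2 = -4.00
cos(24deg) = 0.9135, sin(24deg) = 0.4067
v'_1 = v1*cos(theta) - v3*sin(theta) = -4*0.9135 - 1*0.4067 = -4.06
v'_3 = v1*sin(theta) + v3*cos(theta) = -4*0.4067 + 1*0.9135 = -0.71
v' = -4.06*e1 - 4.00*e2 - 0.71*e3


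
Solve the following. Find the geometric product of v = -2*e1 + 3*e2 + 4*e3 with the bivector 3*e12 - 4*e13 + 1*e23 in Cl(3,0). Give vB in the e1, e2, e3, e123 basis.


vB has grade-1 (vector) and grade-3 (trivector) parts: vB = (v _| B) + (v ^ B).
Vector part <vB>_1:
  e1: -v2*b12 - v3*b13 = -(3)*(3) - (4)*(-4) = 7
  e2: v1*b12 - v3*b23 = (-2)*(3) - (4)*(1) = -10
  e3: v1*b13 + v2*b23 = (-2)*(-4) + (3)*(1) = 11
Trivector part <vB>_3:
  e123: v1*b23 - v2*b13 + v3*b12 = (-2)*(1) - (3)*(-4) + (4)*(3) = 22
vB = 7*e1 - 10*e2 + 11*e3 + 22*e123


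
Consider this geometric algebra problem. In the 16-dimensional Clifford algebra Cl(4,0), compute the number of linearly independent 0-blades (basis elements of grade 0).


Number of grade-k basis blades in Cl(p,q) with n = p + q is C(n, k).
n = 4 + 0 = 4
C(4, 0) = 4! / (0! * 4!)
= 24 / (1 * 24)
= 1


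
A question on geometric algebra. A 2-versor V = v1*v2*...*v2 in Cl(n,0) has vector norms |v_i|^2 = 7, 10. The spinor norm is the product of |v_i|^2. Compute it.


Spinor norm N(V) = |v1|^2 * |v2|^2 * ... * |v2|^2
= 7 * 10
Running product: 7, 70
N(V) = 70


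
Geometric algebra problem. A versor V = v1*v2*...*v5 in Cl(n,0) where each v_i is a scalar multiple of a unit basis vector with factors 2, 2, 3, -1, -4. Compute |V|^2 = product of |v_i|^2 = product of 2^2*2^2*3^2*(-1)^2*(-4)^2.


Each vector v_i has |v_i|^2 = s_i^2
Squared scales: 2^2 = 4, 2^2 = 4, 3^2 = 9, (-1)^2 = 1, (-4)^2 = 16
|V|^2 = 4 * 4 * 9 * 1 * 16
= 2304


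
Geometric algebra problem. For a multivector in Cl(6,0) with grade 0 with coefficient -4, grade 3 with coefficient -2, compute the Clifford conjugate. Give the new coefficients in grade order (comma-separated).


Clifford conjugate sign for grade k: (-1)^(k(k+1)/2)
Grade 0: (-1)^(0*1/2) = (-1)^0 = 1, coeff -4 -> -4
Grade 3: (-1)^(3*4/2) = (-1)^6 = 1, coeff -2 -> -2
Conjugated coefficients: -4, -2


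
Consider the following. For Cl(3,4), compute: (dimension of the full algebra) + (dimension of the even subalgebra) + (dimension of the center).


n = 3 + 4 = 7
Total dim = 2^7 = 128
Even subalgebra dim = 2^6 = 64
n is odd, so center dim = 2
Sum = 128 + 64 + 2 = 194


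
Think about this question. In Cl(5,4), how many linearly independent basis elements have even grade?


Even subalgebra dimension = 2^(n-1)
n = 5 + 4 = 9
2^(9 - 1) = 2^8 = 256
Verification: sum of C(9,k) for even k = 1 + 36 + 126 + 84 + 9 = 256
Result = 256


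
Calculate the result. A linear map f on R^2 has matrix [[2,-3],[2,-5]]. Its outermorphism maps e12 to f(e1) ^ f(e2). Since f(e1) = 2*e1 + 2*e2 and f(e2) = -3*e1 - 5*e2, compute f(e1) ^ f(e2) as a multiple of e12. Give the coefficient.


The outermorphism of a linear map f sends e1^e2 to f(e1)^f(e2).
f(e1) = 2*e1 + 2*e2
f(e2) = -3*e1 - 5*e2
f(e1) ^ f(e2) = (2*e1 + 2*e2) ^ (-3*e1 - 5*e2)
= 2*(-5)*e12 + 2*(-3)*e21
= (-10 - (-6))*e12
= -4*e12
Coefficient = -4


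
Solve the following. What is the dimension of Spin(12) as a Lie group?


Spin(n) double-covers SO(n); both have Lie algebra so(n) of dimension n(n-1)/2.
n = 12
n(n-1) = 12 * 11 = 132
dim Spin(12) = 132/2 = 66


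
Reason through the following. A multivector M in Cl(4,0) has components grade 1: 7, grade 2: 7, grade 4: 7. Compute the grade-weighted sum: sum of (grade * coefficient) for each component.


Grade-weighted sum = sum of grade_k * coefficient_k
1*7 = 7
2*7 = 14
4*7 = 28
Total = 7 + 14 + 28 = 49


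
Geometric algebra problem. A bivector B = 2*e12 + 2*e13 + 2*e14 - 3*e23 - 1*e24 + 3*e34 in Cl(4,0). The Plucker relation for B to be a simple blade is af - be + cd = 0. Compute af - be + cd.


Plucker relation: af - be + cd
a*f = 2*3 = 6
b*e = 2*(-1) = -2
c*d = 2*(-3) = -6
af - be + cd = 6 - (-2) + (-6)
= 2


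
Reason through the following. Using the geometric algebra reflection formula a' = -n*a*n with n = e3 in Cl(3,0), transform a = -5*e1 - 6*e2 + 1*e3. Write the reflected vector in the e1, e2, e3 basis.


Reflection formula: a' = -n*a*n, with n = e3 (unit vector, n^2 = 1).
For reflection through hyperplane perp to e3:
The component along e3 flips sign, others stay.
a = (-5, -6, 1)
a' = (-5, -6, -1)
a' = -5*e1 - 6*e2 - 1*e3


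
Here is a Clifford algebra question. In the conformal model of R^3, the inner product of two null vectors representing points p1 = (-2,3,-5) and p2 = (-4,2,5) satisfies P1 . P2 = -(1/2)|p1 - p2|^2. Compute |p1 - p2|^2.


p1 - p2 = (2, 1, -10)
|p1 - p2|^2 = 2^2 + 1^2 + (-10)^2
= 4 + 1 + 100
= 105


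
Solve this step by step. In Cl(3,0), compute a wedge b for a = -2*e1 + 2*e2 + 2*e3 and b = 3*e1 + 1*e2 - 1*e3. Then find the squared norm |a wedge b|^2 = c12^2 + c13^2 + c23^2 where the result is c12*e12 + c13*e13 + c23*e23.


a wedge b = (a1*b2 - a2*b1)*e12 + (a1*b3 - a3*b1)*e13 + (a2*b3 - a3*b2)*e23
e12 coeff: (-2)*1 - 2*3 = -2 - 6 = -8
e13 coeff: (-2)*(-1) - 2*3 = 2 - 6 = -4
e23 coeff: 2*(-1) - 2*1 = -2 - 2 = -4
|a wedge b|^2 = (-8)^2 + (-4)^2 + (-4)^2
= 64 + 16 + 16
= 96


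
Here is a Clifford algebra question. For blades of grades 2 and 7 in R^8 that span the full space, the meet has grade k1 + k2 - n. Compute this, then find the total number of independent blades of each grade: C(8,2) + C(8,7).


Meet grade = grade(A) + grade(B) - n
= 2 + 7 - 8 = 1
C(8,2) = 28
C(8,7) = 8
dim_A + dim_B = 28 + 8 = 36


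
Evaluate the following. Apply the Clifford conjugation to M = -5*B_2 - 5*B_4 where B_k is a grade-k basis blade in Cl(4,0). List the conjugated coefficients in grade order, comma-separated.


Clifford conjugate sign for grade k: (-1)^(k(k+1)/2)
Grade 2: (-1)^(2*3/2) = (-1)^3 = -1, coeff -5 -> 5
Grade 4: (-1)^(4*5/2) = (-1)^10 = 1, coeff -5 -> -5
Conjugated coefficients: 5, -5


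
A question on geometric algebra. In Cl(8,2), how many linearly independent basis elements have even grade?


Even subalgebra dimension = 2^(n-1)
n = 8 + 2 = 10
2^(10 - 1) = 2^9 = 512
Verification: sum of C(10,k) for even k = 1 + 45 + 210 + 210 + 45 + 1 = 512
Result = 512


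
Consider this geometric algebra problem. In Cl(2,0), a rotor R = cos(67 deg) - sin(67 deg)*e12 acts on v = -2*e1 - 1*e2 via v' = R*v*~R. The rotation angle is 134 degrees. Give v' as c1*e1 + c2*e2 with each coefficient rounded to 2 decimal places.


Rotor R = cos(67deg) - sin(67deg)*e12
Rotation angle theta = 2 * 67 = 134 degrees
v' = R*v*~R rotates v by theta.
cos(134deg) = -0.6947, sin(134deg) = 0.7193
v'_1 = -2*cos(134deg) - (-1)*sin(134deg)
= -2*(-0.6947) - (-1)*0.7193
= 2.11
v'_2 = -2*sin(134deg) + (-1)*cos(134deg)
= -2*0.7193 + (-1)*(-0.6947)
= -0.74
v' = 2.11*e1 - 0.74*e2


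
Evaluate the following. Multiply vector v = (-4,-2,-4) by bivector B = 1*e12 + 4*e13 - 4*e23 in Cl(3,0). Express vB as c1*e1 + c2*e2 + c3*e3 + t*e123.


vB has grade-1 (vector) and grade-3 (trivector) parts: vB = (v _| B) + (v ^ B).
Vector part <vB>_1:
  e1: -v2*b12 - v3*b13 = -(-2)*(1) - (-4)*(4) = 18
  e2: v1*b12 - v3*b23 = (-4)*(1) - (-4)*(-4) = -20
  e3: v1*b13 + v2*b23 = (-4)*(4) + (-2)*(-4) = -8
Trivector part <vB>_3:
  e123: v1*b23 - v2*b13 + v3*b12 = (-4)*(-4) - (-2)*(4) + (-4)*(1) = 20
vB = 18*e1 - 20*e2 - 8*e3 + 20*e123


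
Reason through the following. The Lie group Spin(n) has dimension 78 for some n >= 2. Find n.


dim Spin(n) = dim so(n) = n(n-1)/2.
Solve n(n-1)/2 = 78, i.e. n^2 - n - 156 = 0.
Discriminant = 1 + 8*78 = 625
n = (1 + sqrt(625))/2 = (1 + 25)/2 = 13


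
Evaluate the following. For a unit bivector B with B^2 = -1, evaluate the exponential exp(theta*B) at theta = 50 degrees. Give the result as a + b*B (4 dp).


For a unit bivector B with B^2 = -1, the exponential series gives
e^(theta*B) = cos(theta) + sin(theta)*B (the GA analogue of Euler's formula).
theta = 50 degrees = 0.872665 rad
cos(50 deg) = 0.6428
sin(50 deg) = 0.7660
exp(theta*B) = 0.6428 + 0.7660*B


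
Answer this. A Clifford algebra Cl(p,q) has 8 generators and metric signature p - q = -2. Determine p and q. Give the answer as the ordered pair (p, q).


We need p + q = 8 and p - q = -2.
Adding: 2p = 8 + (-2) = 6, so p = 3.
Then q = 8 - 3 = 5.
(p, q) = (3, 5)


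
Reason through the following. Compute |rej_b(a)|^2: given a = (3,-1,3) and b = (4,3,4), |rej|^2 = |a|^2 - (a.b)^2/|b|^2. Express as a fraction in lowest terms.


|a|^2 = 3^2 + (-1)^2 + 3^2 = 19
|b|^2 = 4^2 + 3^2 + 4^2 = 41
a . b = 3*4 + (-1)*3 + 3*4 = 21
(a.b)^2 = 21^2 = 441
|rej|^2 = 19 - 441/41
= (779 - 441)/41
= 338/41
In lowest terms: 338/41


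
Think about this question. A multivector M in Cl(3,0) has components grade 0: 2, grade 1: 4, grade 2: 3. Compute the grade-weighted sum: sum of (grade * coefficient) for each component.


Grade-weighted sum = sum of grade_k * coefficient_k
0*2 = 0
1*4 = 4
2*3 = 6
Total = 0 + 4 + 6 = 10


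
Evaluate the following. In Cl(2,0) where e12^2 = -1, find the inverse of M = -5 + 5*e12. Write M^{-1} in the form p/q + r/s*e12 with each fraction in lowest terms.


M = -5 + 5*e12, where e12^2 = -1.
Since M commutes with its reverse ~M = a - b*e12, M * ~M = a^2 - b^2*e12^2 = a^2 + b^2.
So M^{-1} = ~M / (a^2 + b^2) = (a - b*e12)/(a^2 + b^2).
a^2 + b^2 = 25 + 25 = 50
Scalar part = -5/50 = -1/10
Bivector coeff = -5/50 = -1/10
M^{-1} = -1/10 - 1/10*e12


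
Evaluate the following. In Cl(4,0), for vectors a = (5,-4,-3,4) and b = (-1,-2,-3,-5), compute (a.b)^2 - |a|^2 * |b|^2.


a . b = 5*(-1) + (-4)*(-2) + (-3)*(-3) + 4*(-5)
= -5 + 8 + 9 + (-20) = -8
|a|^2 = 5^2 + (-4)^2 + (-3)^2 + 4^2 = 66
|b|^2 = (-1)^2 + (-2)^2 + (-3)^2 + (-5)^2 = 39
(a.b)^2 = (-8)^2 = 64
|a|^2 * |b|^2 = 66 * 39 = 2574
Result = 64 - 2574 = -2510


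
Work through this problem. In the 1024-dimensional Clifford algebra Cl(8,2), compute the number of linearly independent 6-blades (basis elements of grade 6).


Number of grade-k basis blades in Cl(p,q) with n = p + q is C(n, k).
n = 8 + 2 = 10
C(10, 6) = 10! / (6! * 4!)
= 3628800 / (720 * 24)
= 210


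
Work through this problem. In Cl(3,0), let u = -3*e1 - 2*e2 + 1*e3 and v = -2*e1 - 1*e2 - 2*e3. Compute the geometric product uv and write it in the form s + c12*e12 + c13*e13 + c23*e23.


In Cl(3,0): e_i^2 = 1, e_ie_j = -e_je_i for i != j.
Scalar part = u . v = (-3)*(-2) + (-2)*(-1) + 1*(-2)
= 6 + 2 + (-2) = 6
e12 coeff = (-3)*(-1) - (-2)*(-2) = 3 - 4 = -1
e13 coeff = (-3)*(-2) - 1*(-2) = 6 - (-2) = 8
e23 coeff = (-2)*(-2) - 1*(-1) = 4 - (-1) = 5
uv = 6 - 1*e12 + 8*e13 + 5*e23
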